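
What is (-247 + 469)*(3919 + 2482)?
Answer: 1421022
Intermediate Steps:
(-247 + 469)*(3919 + 2482) = 222*6401 = 1421022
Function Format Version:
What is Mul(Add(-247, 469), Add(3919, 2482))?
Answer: 1421022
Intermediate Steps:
Mul(Add(-247, 469), Add(3919, 2482)) = Mul(222, 6401) = 1421022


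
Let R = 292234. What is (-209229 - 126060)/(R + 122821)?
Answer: -335289/415055 ≈ -0.80782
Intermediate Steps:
(-209229 - 126060)/(R + 122821) = (-209229 - 126060)/(292234 + 122821) = -335289/415055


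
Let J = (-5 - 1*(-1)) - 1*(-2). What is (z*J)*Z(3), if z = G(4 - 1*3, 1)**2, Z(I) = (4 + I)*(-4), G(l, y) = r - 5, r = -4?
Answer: 4536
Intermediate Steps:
J = -2 (J = (-5 + 1) + 2 = -4 + 2 = -2)
G(l, y) = -9 (G(l, y) = -4 - 5 = -9)
Z(I) = -16 - 4*I
z = 81 (z = (-9)**2 = 81)
(z*J)*Z(3) = (81*(-2))*(-16 - 4*3) = -162*(-16 - 12) = -162*(-28) = 4536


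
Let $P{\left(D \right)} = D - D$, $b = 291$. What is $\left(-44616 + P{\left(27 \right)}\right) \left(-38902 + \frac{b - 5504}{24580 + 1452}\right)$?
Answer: $\frac{5647839483429}{3254} \approx 1.7357 \cdot 10^{9}$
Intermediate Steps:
$P{\left(D \right)} = 0$
$\left(-44616 + P{\left(27 \right)}\right) \left(-38902 + \frac{b - 5504}{24580 + 1452}\right) = \left(-44616 + 0\right) \left(-38902 + \frac{291 - 5504}{24580 + 1452}\right) = - 44616 \left(-38902 + \frac{291 + \left(-6389 + 885\right)}{26032}\right) = - 44616 \left(-38902 + \left(291 - 5504\right) \frac{1}{26032}\right) = - 44616 \left(-38902 - \frac{5213}{26032}\right) = \left(-44616\right) \left(- \frac{1012702077}{26032}\right) = \frac{5647839483429}{3254}$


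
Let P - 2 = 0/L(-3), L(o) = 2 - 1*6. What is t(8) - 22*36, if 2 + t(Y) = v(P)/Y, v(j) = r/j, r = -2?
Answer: -6353/8 ≈ -794.13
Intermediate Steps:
L(o) = -4 (L(o) = 2 - 6 = -4)
P = 2 (P = 2 + 0/(-4) = 2 + 0*(-¼) = 2 + 0 = 2)
v(j) = -2/j
t(Y) = -2 - 1/Y (t(Y) = -2 + (-2/2)/Y = -2 + (-2*½)/Y = -2 - 1/Y)
t(8) - 22*36 = (-2 - 1/8) - 22*36 = (-2 - 1*⅛) - 792 = (-2 - ⅛) - 792 = -17/8 - 792 = -6353/8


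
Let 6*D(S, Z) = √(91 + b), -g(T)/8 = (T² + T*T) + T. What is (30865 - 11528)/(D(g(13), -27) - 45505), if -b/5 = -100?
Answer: -10559162220/24848460103 - 38674*√591/24848460103 ≈ -0.42498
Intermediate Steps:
b = 500 (b = -5*(-100) = 500)
g(T) = -16*T² - 8*T (g(T) = -8*((T² + T*T) + T) = -8*((T² + T²) + T) = -8*(2*T² + T) = -8*(T + 2*T²) = -16*T² - 8*T)
D(S, Z) = √591/6 (D(S, Z) = √(91 + 500)/6 = √591/6)
(30865 - 11528)/(D(g(13), -27) - 45505) = (30865 - 11528)/(√591/6 - 45505) = 19337/(-45505 + √591/6)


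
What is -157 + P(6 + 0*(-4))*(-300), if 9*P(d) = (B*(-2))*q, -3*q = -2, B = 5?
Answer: 587/9 ≈ 65.222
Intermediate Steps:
q = ⅔ (q = -⅓*(-2) = ⅔ ≈ 0.66667)
P(d) = -20/27 (P(d) = ((5*(-2))*(⅔))/9 = (-10*⅔)/9 = (⅑)*(-20/3) = -20/27)
-157 + P(6 + 0*(-4))*(-300) = -157 - 20/27*(-300) = -157 + 2000/9 = 587/9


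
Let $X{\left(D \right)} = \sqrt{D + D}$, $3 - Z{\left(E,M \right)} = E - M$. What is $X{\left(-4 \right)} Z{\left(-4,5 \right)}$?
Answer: $24 i \sqrt{2} \approx 33.941 i$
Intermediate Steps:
$Z{\left(E,M \right)} = 3 + M - E$ ($Z{\left(E,M \right)} = 3 - \left(E - M\right) = 3 + M - E$)
$X{\left(D \right)} = \sqrt{2} \sqrt{D}$ ($X{\left(D \right)} = \sqrt{2 D} = \sqrt{2} \sqrt{D}$)
$X{\left(-4 \right)} Z{\left(-4,5 \right)} = \sqrt{2} \sqrt{-4} \left(3 + 5 - -4\right) = \sqrt{2} \cdot 2 i \left(3 + 5 + 4\right) = 2 i \sqrt{2} \cdot 12 = 24 i \sqrt{2}$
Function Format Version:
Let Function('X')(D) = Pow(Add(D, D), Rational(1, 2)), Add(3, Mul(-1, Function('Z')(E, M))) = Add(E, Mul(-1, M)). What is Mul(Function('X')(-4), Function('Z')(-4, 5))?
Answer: Mul(24, I, Pow(2, Rational(1, 2))) ≈ Mul(33.941, I)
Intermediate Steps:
Function('Z')(E, M) = Add(3, M, Mul(-1, E)) (Function('Z')(E, M) = Add(3, Mul(-1, Add(E, Mul(-1, M)))) = Add(3, Add(M, Mul(-1, E))) = Add(3, M, Mul(-1, E)))
Function('X')(D) = Mul(Pow(2, Rational(1, 2)), Pow(D, Rational(1, 2))) (Function('X')(D) = Pow(Mul(2, D), Rational(1, 2)) = Mul(Pow(2, Rational(1, 2)), Pow(D, Rational(1, 2))))
Mul(Function('X')(-4), Function('Z')(-4, 5)) = Mul(Mul(Pow(2, Rational(1, 2)), Pow(-4, Rational(1, 2))), Add(3, 5, Mul(-1, -4))) = Mul(Mul(Pow(2, Rational(1, 2)), Mul(2, I)), Add(3, 5, 4)) = Mul(Mul(2, I, Pow(2, Rational(1, 2))), 12) = Mul(24, I, Pow(2, Rational(1, 2)))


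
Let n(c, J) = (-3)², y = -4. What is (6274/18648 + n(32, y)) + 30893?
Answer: 288133385/9324 ≈ 30902.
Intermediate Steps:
n(c, J) = 9
(6274/18648 + n(32, y)) + 30893 = (6274/18648 + 9) + 30893 = (6274*(1/18648) + 9) + 30893 = (3137/9324 + 9) + 30893 = 87053/9324 + 30893 = 288133385/9324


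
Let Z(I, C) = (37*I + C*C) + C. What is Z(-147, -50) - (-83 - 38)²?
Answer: -17630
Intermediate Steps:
Z(I, C) = C + C² + 37*I (Z(I, C) = (37*I + C²) + C = (C² + 37*I) + C = C + C² + 37*I)
Z(-147, -50) - (-83 - 38)² = (-50 + (-50)² + 37*(-147)) - (-83 - 38)² = (-50 + 2500 - 5439) - 1*(-121)² = -2989 - 1*14641 = -2989 - 14641 = -17630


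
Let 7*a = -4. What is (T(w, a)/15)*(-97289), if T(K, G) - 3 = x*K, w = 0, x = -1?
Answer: -97289/5 ≈ -19458.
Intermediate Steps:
a = -4/7 (a = (⅐)*(-4) = -4/7 ≈ -0.57143)
T(K, G) = 3 - K
(T(w, a)/15)*(-97289) = ((3 - 1*0)/15)*(-97289) = ((3 + 0)*(1/15))*(-97289) = (3*(1/15))*(-97289) = (⅕)*(-97289) = -97289/5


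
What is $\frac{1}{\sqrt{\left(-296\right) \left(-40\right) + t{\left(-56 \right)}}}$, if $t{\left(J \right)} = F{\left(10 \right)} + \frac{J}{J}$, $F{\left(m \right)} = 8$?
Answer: $\frac{\sqrt{41}}{697} \approx 0.0091867$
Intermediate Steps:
$t{\left(J \right)} = 9$ ($t{\left(J \right)} = 8 + \frac{J}{J} = 8 + 1 = 9$)
$\frac{1}{\sqrt{\left(-296\right) \left(-40\right) + t{\left(-56 \right)}}} = \frac{1}{\sqrt{\left(-296\right) \left(-40\right) + 9}} = \frac{1}{\sqrt{11840 + 9}} = \frac{1}{\sqrt{11849}} = \frac{1}{17 \sqrt{41}} = \frac{\sqrt{41}}{697}$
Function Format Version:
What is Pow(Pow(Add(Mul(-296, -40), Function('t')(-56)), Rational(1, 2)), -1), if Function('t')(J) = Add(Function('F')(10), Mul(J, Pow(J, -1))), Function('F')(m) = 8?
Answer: Mul(Rational(1, 697), Pow(41, Rational(1, 2))) ≈ 0.0091867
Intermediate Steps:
Function('t')(J) = 9 (Function('t')(J) = Add(8, Mul(J, Pow(J, -1))) = Add(8, 1) = 9)
Pow(Pow(Add(Mul(-296, -40), Function('t')(-56)), Rational(1, 2)), -1) = Pow(Pow(Add(Mul(-296, -40), 9), Rational(1, 2)), -1) = Pow(Pow(Add(11840, 9), Rational(1, 2)), -1) = Pow(Pow(11849, Rational(1, 2)), -1) = Pow(Mul(17, Pow(41, Rational(1, 2))), -1) = Mul(Rational(1, 697), Pow(41, Rational(1, 2)))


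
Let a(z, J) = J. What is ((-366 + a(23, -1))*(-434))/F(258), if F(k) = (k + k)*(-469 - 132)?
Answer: -79639/155058 ≈ -0.51361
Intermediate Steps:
F(k) = -1202*k (F(k) = (2*k)*(-601) = -1202*k)
((-366 + a(23, -1))*(-434))/F(258) = ((-366 - 1)*(-434))/((-1202*258)) = -367*(-434)/(-310116) = 159278*(-1/310116) = -79639/155058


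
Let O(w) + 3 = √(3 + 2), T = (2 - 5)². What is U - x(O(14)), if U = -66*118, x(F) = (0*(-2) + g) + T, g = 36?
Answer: -7833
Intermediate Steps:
T = 9 (T = (-3)² = 9)
O(w) = -3 + √5 (O(w) = -3 + √(3 + 2) = -3 + √5)
x(F) = 45 (x(F) = (0*(-2) + 36) + 9 = (0 + 36) + 9 = 36 + 9 = 45)
U = -7788
U - x(O(14)) = -7788 - 1*45 = -7788 - 45 = -7833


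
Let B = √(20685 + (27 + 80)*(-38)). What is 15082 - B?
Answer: 15082 - √16619 ≈ 14953.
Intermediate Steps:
B = √16619 (B = √(20685 + 107*(-38)) = √(20685 - 4066) = √16619 ≈ 128.91)
15082 - B = 15082 - √16619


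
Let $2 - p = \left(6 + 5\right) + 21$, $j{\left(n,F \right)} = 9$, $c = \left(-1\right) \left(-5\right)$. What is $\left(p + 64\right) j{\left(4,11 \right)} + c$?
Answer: $311$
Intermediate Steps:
$c = 5$
$p = -30$ ($p = 2 - \left(\left(6 + 5\right) + 21\right) = 2 - \left(11 + 21\right) = 2 - 32 = -30$)
$\left(p + 64\right) j{\left(4,11 \right)} + c = \left(-30 + 64\right) 9 + 5 = 34 \cdot 9 + 5 = 306 + 5 = 311$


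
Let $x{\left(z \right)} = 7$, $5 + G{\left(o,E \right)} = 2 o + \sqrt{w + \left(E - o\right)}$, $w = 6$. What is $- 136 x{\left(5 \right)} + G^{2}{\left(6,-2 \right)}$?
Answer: $-905 + 14 i \sqrt{2} \approx -905.0 + 19.799 i$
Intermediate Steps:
$G{\left(o,E \right)} = -5 + \sqrt{6 + E - o} + 2 o$ ($G{\left(o,E \right)} = -5 + \left(2 o + \sqrt{6 + \left(E - o\right)}\right) = -5 + \left(2 o + \sqrt{6 + E - o}\right) = -5 + \left(\sqrt{6 + E - o} + 2 o\right) = -5 + \sqrt{6 + E - o} + 2 o$)
$- 136 x{\left(5 \right)} + G^{2}{\left(6,-2 \right)} = \left(-136\right) 7 + \left(-5 + \sqrt{6 - 2 - 6} + 2 \cdot 6\right)^{2} = -952 + \left(-5 + \sqrt{6 - 2 - 6} + 12\right)^{2} = -952 + \left(-5 + \sqrt{-2} + 12\right)^{2} = -952 + \left(-5 + i \sqrt{2} + 12\right)^{2} = -952 + \left(7 + i \sqrt{2}\right)^{2}$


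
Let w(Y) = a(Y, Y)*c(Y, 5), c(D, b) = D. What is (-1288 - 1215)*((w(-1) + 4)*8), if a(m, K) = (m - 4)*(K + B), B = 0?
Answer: 20024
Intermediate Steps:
a(m, K) = K*(-4 + m) (a(m, K) = (m - 4)*(K + 0) = (-4 + m)*K = K*(-4 + m))
w(Y) = Y²*(-4 + Y) (w(Y) = (Y*(-4 + Y))*Y = Y²*(-4 + Y))
(-1288 - 1215)*((w(-1) + 4)*8) = (-1288 - 1215)*(((-1)²*(-4 - 1) + 4)*8) = -2503*(1*(-5) + 4)*8 = -2503*(-5 + 4)*8 = -(-2503)*8 = -2503*(-8) = 20024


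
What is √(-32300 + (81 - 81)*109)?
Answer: 10*I*√323 ≈ 179.72*I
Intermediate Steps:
√(-32300 + (81 - 81)*109) = √(-32300 + 0*109) = √(-32300 + 0) = √(-32300) = 10*I*√323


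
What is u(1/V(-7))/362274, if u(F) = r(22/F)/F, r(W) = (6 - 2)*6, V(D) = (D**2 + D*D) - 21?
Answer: 28/5489 ≈ 0.0051011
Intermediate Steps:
V(D) = -21 + 2*D**2 (V(D) = (D**2 + D**2) - 21 = 2*D**2 - 21 = -21 + 2*D**2)
r(W) = 24 (r(W) = 4*6 = 24)
u(F) = 24/F
u(1/V(-7))/362274 = (24/(1/(-21 + 2*(-7)**2)))/362274 = (24/(1/(-21 + 2*49)))*(1/362274) = (24/(1/(-21 + 98)))*(1/362274) = (24/(1/77))*(1/362274) = (24*77)*(1/362274) = 1848*(1/362274) = 28/5489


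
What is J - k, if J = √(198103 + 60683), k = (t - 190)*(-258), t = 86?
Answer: -26832 + 3*√28754 ≈ -26323.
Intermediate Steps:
k = 26832 (k = (86 - 190)*(-258) = -104*(-258) = 26832)
J = 3*√28754 (J = √258786 = 3*√28754 ≈ 508.71)
J - k = 3*√28754 - 1*26832 = 3*√28754 - 26832 = -26832 + 3*√28754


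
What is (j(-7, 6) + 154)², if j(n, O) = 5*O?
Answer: 33856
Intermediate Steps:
(j(-7, 6) + 154)² = (5*6 + 154)² = (30 + 154)² = 184² = 33856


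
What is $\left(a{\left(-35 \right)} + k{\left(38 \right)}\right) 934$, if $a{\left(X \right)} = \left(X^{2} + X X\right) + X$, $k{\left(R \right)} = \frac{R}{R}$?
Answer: $2256544$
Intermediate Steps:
$k{\left(R \right)} = 1$
$a{\left(X \right)} = X + 2 X^{2}$ ($a{\left(X \right)} = \left(X^{2} + X^{2}\right) + X = 2 X^{2} + X = X + 2 X^{2}$)
$\left(a{\left(-35 \right)} + k{\left(38 \right)}\right) 934 = \left(- 35 \left(1 + 2 \left(-35\right)\right) + 1\right) 934 = \left(- 35 \left(1 - 70\right) + 1\right) 934 = \left(\left(-35\right) \left(-69\right) + 1\right) 934 = \left(2415 + 1\right) 934 = 2416 \cdot 934 = 2256544$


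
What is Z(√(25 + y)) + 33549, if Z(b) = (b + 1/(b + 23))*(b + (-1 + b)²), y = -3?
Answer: 16998740/507 + 11615*√22/507 ≈ 33636.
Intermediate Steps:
Z(b) = (b + (-1 + b)²)*(b + 1/(23 + b)) (Z(b) = (b + 1/(23 + b))*(b + (-1 + b)²) = (b + (-1 + b)²)*(b + 1/(23 + b)))
Z(√(25 + y)) + 33549 = (1 + (√(25 - 3))⁴ - 21*(√(25 - 3))² + 22*√(25 - 3) + 22*(√(25 - 3))³)/(23 + √(25 - 3)) + 33549 = (1 + (√22)⁴ - 21*(√22)² + 22*√22 + 22*(√22)³)/(23 + √22) + 33549 = (1 + 484 - 21*22 + 22*√22 + 22*(22*√22))/(23 + √22) + 33549 = (1 + 484 - 462 + 22*√22 + 484*√22)/(23 + √22) + 33549 = (23 + 506*√22)/(23 + √22) + 33549 = 33549 + (23 + 506*√22)/(23 + √22)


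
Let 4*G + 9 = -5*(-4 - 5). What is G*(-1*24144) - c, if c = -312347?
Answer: 95051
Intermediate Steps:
G = 9 (G = -9/4 + (-5*(-4 - 5))/4 = -9/4 + (-5*(-9))/4 = -9/4 + (¼)*45 = -9/4 + 45/4 = 9)
G*(-1*24144) - c = 9*(-1*24144) - 1*(-312347) = 9*(-24144) + 312347 = -217296 + 312347 = 95051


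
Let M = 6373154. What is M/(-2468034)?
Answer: -3186577/1234017 ≈ -2.5823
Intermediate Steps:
M/(-2468034) = 6373154/(-2468034) = 6373154*(-1/2468034) = -3186577/1234017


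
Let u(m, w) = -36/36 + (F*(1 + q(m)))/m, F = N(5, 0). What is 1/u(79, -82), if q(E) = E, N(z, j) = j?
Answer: -1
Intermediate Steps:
F = 0
u(m, w) = -1 (u(m, w) = -36/36 + (0*(1 + m))/m = -36*1/36 + 0/m = -1 + 0 = -1)
1/u(79, -82) = 1/(-1) = -1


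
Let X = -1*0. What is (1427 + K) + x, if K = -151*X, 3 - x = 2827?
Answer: -1397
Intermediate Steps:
x = -2824 (x = 3 - 1*2827 = 3 - 2827 = -2824)
X = 0
K = 0 (K = -151*0 = 0)
(1427 + K) + x = (1427 + 0) - 2824 = 1427 - 2824 = -1397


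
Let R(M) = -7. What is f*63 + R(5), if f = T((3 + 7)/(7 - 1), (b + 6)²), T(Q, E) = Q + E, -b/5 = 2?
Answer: 1106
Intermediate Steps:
b = -10 (b = -5*2 = -10)
T(Q, E) = E + Q
f = 53/3 (f = (-10 + 6)² + (3 + 7)/(7 - 1) = (-4)² + 10/6 = 16 + 10*(⅙) = 16 + 5/3 = 53/3 ≈ 17.667)
f*63 + R(5) = (53/3)*63 - 7 = 1113 - 7 = 1106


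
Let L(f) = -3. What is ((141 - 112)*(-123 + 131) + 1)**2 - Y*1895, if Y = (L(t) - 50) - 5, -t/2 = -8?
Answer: 164199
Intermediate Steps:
t = 16 (t = -2*(-8) = 16)
Y = -58 (Y = (-3 - 50) - 5 = -53 - 5 = -58)
((141 - 112)*(-123 + 131) + 1)**2 - Y*1895 = ((141 - 112)*(-123 + 131) + 1)**2 - (-58)*1895 = (29*8 + 1)**2 - 1*(-109910) = (232 + 1)**2 + 109910 = 233**2 + 109910 = 54289 + 109910 = 164199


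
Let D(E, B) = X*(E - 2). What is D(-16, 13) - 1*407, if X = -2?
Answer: -371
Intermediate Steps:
D(E, B) = 4 - 2*E (D(E, B) = -2*(E - 2) = -2*(-2 + E) = 4 - 2*E)
D(-16, 13) - 1*407 = (4 - 2*(-16)) - 1*407 = (4 + 32) - 407 = 36 - 407 = -371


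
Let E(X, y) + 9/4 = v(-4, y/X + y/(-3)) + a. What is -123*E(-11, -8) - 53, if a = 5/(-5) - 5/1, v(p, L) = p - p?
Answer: 3847/4 ≈ 961.75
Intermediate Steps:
v(p, L) = 0
a = -6 (a = 5*(-⅕) - 5*1 = -1 - 5 = -6)
E(X, y) = -33/4 (E(X, y) = -9/4 + (0 - 6) = -9/4 - 6 = -33/4)
-123*E(-11, -8) - 53 = -123*(-33/4) - 53 = 4059/4 - 53 = 3847/4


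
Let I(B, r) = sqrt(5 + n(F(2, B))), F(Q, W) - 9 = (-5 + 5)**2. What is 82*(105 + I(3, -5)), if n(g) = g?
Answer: 8610 + 82*sqrt(14) ≈ 8916.8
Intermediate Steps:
F(Q, W) = 9 (F(Q, W) = 9 + (-5 + 5)**2 = 9 + 0**2 = 9 + 0 = 9)
I(B, r) = sqrt(14) (I(B, r) = sqrt(5 + 9) = sqrt(14))
82*(105 + I(3, -5)) = 82*(105 + sqrt(14)) = 8610 + 82*sqrt(14)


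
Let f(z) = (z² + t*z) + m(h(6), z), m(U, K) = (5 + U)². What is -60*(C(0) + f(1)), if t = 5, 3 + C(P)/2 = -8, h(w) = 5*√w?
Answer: -9540 - 3000*√6 ≈ -16888.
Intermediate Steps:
C(P) = -22 (C(P) = -6 + 2*(-8) = -6 - 16 = -22)
f(z) = z² + (5 + 5*√6)² + 5*z (f(z) = (z² + 5*z) + (5 + 5*√6)² = z² + (5 + 5*√6)² + 5*z)
-60*(C(0) + f(1)) = -60*(-22 + (175 + 1² + 5*1 + 50*√6)) = -60*(-22 + (175 + 1 + 5 + 50*√6)) = -60*(-22 + (181 + 50*√6)) = -60*(159 + 50*√6) = -9540 - 3000*√6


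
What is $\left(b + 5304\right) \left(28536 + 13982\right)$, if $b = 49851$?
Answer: $2345080290$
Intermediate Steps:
$\left(b + 5304\right) \left(28536 + 13982\right) = \left(49851 + 5304\right) \left(28536 + 13982\right) = 55155 \cdot 42518 = 2345080290$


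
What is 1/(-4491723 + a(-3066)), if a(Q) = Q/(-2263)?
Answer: -31/139243371 ≈ -2.2263e-7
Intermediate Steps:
a(Q) = -Q/2263 (a(Q) = Q*(-1/2263) = -Q/2263)
1/(-4491723 + a(-3066)) = 1/(-4491723 - 1/2263*(-3066)) = 1/(-4491723 + 42/31) = 1/(-139243371/31) = -31/139243371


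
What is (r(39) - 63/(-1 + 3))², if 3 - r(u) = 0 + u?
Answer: 18225/4 ≈ 4556.3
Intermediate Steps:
r(u) = 3 - u (r(u) = 3 - (0 + u) = 3 - u)
(r(39) - 63/(-1 + 3))² = ((3 - 1*39) - 63/(-1 + 3))² = ((3 - 39) - 63/2)² = (-36 - 63*½)² = (-36 - 63/2)² = (-135/2)² = 18225/4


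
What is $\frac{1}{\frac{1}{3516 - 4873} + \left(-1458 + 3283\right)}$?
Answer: $\frac{1357}{2476524} \approx 0.00054795$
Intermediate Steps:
$\frac{1}{\frac{1}{3516 - 4873} + \left(-1458 + 3283\right)} = \frac{1}{\frac{1}{-1357} + 1825} = \frac{1}{- \frac{1}{1357} + 1825} = \frac{1}{\frac{2476524}{1357}} = \frac{1357}{2476524}$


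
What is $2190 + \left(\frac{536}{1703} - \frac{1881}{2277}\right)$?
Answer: $\frac{85760081}{39169} \approx 2189.5$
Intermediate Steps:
$2190 + \left(\frac{536}{1703} - \frac{1881}{2277}\right) = 2190 + \left(536 \cdot \frac{1}{1703} - \frac{19}{23}\right) = 2190 + \left(\frac{536}{1703} - \frac{19}{23}\right) = 2190 - \frac{20029}{39169} = \frac{85760081}{39169}$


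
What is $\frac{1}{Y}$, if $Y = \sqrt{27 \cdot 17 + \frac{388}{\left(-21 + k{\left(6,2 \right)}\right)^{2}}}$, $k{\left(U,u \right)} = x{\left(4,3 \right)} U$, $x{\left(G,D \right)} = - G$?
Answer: $\frac{45 \sqrt{929863}}{929863} \approx 0.046666$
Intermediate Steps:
$k{\left(U,u \right)} = - 4 U$ ($k{\left(U,u \right)} = \left(-1\right) 4 U = - 4 U$)
$Y = \frac{\sqrt{929863}}{45}$ ($Y = \sqrt{27 \cdot 17 + \frac{388}{\left(-21 - 24\right)^{2}}} = \sqrt{459 + \frac{388}{\left(-21 - 24\right)^{2}}} = \sqrt{459 + \frac{388}{\left(-45\right)^{2}}} = \sqrt{459 + \frac{388}{2025}} = \sqrt{\frac{929863}{2025}} = \frac{\sqrt{929863}}{45} \approx 21.429$)
$\frac{1}{Y} = \frac{1}{\frac{1}{45} \sqrt{929863}} = \frac{45 \sqrt{929863}}{929863}$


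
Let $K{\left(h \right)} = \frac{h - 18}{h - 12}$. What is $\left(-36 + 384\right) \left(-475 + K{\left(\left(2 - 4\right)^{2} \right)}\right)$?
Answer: $-164691$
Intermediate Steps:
$K{\left(h \right)} = \frac{-18 + h}{-12 + h}$
$\left(-36 + 384\right) \left(-475 + K{\left(\left(2 - 4\right)^{2} \right)}\right) = \left(-36 + 384\right) \left(-475 + \frac{-18 + \left(2 - 4\right)^{2}}{-12 + \left(2 - 4\right)^{2}}\right) = 348 \left(-475 + \frac{-18 + \left(-2\right)^{2}}{-12 + \left(-2\right)^{2}}\right) = 348 \left(-475 + \frac{-18 + 4}{-12 + 4}\right) = 348 \left(-475 + \frac{1}{-8} \left(-14\right)\right) = 348 \left(-475 - - \frac{7}{4}\right) = 348 \left(-475 + \frac{7}{4}\right) = 348 \left(- \frac{1893}{4}\right) = -164691$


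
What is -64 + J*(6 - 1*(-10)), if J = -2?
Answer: -96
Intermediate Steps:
-64 + J*(6 - 1*(-10)) = -64 - 2*(6 - 1*(-10)) = -64 - 2*(6 + 10) = -64 - 2*16 = -64 - 32 = -96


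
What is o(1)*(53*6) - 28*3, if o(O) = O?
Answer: 234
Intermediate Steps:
o(1)*(53*6) - 28*3 = 1*(53*6) - 28*3 = 1*318 - 84 = 318 - 84 = 234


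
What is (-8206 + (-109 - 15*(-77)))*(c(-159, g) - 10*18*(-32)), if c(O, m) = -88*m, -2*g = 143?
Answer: -86292320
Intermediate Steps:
g = -143/2 (g = -½*143 = -143/2 ≈ -71.500)
(-8206 + (-109 - 15*(-77)))*(c(-159, g) - 10*18*(-32)) = (-8206 + (-109 - 15*(-77)))*(-88*(-143/2) - 10*18*(-32)) = (-8206 + (-109 + 1155))*(6292 - 180*(-32)) = (-8206 + 1046)*(6292 + 5760) = -7160*12052 = -86292320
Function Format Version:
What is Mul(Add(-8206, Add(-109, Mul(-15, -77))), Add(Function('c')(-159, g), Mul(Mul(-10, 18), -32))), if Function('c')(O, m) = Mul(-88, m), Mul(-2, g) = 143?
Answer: -86292320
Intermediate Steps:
g = Rational(-143, 2) (g = Mul(Rational(-1, 2), 143) = Rational(-143, 2) ≈ -71.500)
Mul(Add(-8206, Add(-109, Mul(-15, -77))), Add(Function('c')(-159, g), Mul(Mul(-10, 18), -32))) = Mul(Add(-8206, Add(-109, Mul(-15, -77))), Add(Mul(-88, Rational(-143, 2)), Mul(Mul(-10, 18), -32))) = Mul(Add(-8206, Add(-109, 1155)), Add(6292, Mul(-180, -32))) = Mul(Add(-8206, 1046), Add(6292, 5760)) = Mul(-7160, 12052) = -86292320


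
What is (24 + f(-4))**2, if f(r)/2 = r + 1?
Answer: 324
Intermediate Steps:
f(r) = 2 + 2*r (f(r) = 2*(r + 1) = 2*(1 + r) = 2 + 2*r)
(24 + f(-4))**2 = (24 + (2 + 2*(-4)))**2 = (24 + (2 - 8))**2 = (24 - 6)**2 = 18**2 = 324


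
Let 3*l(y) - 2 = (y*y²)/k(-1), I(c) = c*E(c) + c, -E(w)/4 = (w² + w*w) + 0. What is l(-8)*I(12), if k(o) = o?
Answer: -2366456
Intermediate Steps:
E(w) = -8*w² (E(w) = -4*((w² + w*w) + 0) = -4*((w² + w²) + 0) = -4*(2*w² + 0) = -8*w²)
I(c) = c - 8*c³ (I(c) = c*(-8*c²) + c = -8*c³ + c = c - 8*c³)
l(y) = ⅔ - y³/3 (l(y) = ⅔ + ((y*y²)/(-1))/3 = ⅔ + (y³*(-1))/3 = ⅔ + (-y³)/3 = ⅔ - y³/3)
l(-8)*I(12) = (⅔ - ⅓*(-8)³)*(12 - 8*12³) = (⅔ - ⅓*(-512))*(12 - 8*1728) = (⅔ + 512/3)*(12 - 13824) = (514/3)*(-13812) = -2366456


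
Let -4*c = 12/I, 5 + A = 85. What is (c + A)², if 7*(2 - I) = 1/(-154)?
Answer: 3185699364/516961 ≈ 6162.4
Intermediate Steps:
I = 2157/1078 (I = 2 - ⅐/(-154) = 2 - ⅐*(-1/154) = 2 + 1/1078 = 2157/1078 ≈ 2.0009)
A = 80 (A = -5 + 85 = 80)
c = -1078/719 (c = -3/2157/1078 = -3*1078/2157 = -¼*4312/719 = -1078/719 ≈ -1.4993)
(c + A)² = (-1078/719 + 80)² = (56442/719)² = 3185699364/516961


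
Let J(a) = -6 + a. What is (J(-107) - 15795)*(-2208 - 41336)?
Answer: 692697952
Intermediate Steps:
(J(-107) - 15795)*(-2208 - 41336) = ((-6 - 107) - 15795)*(-2208 - 41336) = (-113 - 15795)*(-43544) = -15908*(-43544) = 692697952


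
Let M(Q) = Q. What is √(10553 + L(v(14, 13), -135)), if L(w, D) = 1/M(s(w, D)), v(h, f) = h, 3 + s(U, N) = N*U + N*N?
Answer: √703711570551/8166 ≈ 102.73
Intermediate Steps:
s(U, N) = -3 + N² + N*U (s(U, N) = -3 + (N*U + N*N) = -3 + (N*U + N²) = -3 + (N² + N*U) = -3 + N² + N*U)
L(w, D) = 1/(-3 + D² + D*w)
√(10553 + L(v(14, 13), -135)) = √(10553 + 1/(-3 + (-135)² - 135*14)) = √(10553 + 1/(-3 + 18225 - 1890)) = √(10553 + 1/16332) = √(172351597/16332) = √703711570551/8166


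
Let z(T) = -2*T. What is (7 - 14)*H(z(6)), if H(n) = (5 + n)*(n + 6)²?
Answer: 1764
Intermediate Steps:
H(n) = (6 + n)²*(5 + n) (H(n) = (5 + n)*(6 + n)² = (6 + n)²*(5 + n))
(7 - 14)*H(z(6)) = (7 - 14)*((6 - 2*6)²*(5 - 2*6)) = -7*(6 - 12)²*(5 - 12) = -7*(-6)²*(-7) = -252*(-7) = -7*(-252) = 1764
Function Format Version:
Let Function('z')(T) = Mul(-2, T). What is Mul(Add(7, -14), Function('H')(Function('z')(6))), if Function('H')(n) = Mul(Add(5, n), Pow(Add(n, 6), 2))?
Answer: 1764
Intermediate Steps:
Function('H')(n) = Mul(Pow(Add(6, n), 2), Add(5, n)) (Function('H')(n) = Mul(Add(5, n), Pow(Add(6, n), 2)) = Mul(Pow(Add(6, n), 2), Add(5, n)))
Mul(Add(7, -14), Function('H')(Function('z')(6))) = Mul(Add(7, -14), Mul(Pow(Add(6, Mul(-2, 6)), 2), Add(5, Mul(-2, 6)))) = Mul(-7, Mul(Pow(Add(6, -12), 2), Add(5, -12))) = Mul(-7, Mul(Pow(-6, 2), -7)) = Mul(-7, Mul(36, -7)) = Mul(-7, -252) = 1764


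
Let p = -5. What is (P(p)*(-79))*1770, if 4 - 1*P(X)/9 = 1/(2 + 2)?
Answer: -9438525/2 ≈ -4.7193e+6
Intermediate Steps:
P(X) = 135/4 (P(X) = 36 - 9/(2 + 2) = 36 - 9/4 = 135/4)
(P(p)*(-79))*1770 = ((135/4)*(-79))*1770 = -10665/4*1770 = -9438525/2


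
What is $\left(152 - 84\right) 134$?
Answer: $9112$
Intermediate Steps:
$\left(152 - 84\right) 134 = 68 \cdot 134 = 9112$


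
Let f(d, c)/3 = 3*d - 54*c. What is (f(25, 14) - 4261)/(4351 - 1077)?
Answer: -3152/1637 ≈ -1.9255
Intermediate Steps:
f(d, c) = -162*c + 9*d (f(d, c) = 3*(3*d - 54*c) = 3*(-54*c + 3*d) = -162*c + 9*d)
(f(25, 14) - 4261)/(4351 - 1077) = ((-162*14 + 9*25) - 4261)/(4351 - 1077) = ((-2268 + 225) - 4261)/3274 = (-2043 - 4261)*(1/3274) = -6304*1/3274 = -3152/1637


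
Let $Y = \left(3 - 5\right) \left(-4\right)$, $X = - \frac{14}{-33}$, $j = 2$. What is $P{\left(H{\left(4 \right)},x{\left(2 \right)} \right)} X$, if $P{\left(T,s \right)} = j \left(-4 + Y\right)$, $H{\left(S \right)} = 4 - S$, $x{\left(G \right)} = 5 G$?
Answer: $\frac{112}{33} \approx 3.3939$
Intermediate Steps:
$X = \frac{14}{33}$ ($X = \left(-14\right) \left(- \frac{1}{33}\right) = \frac{14}{33} \approx 0.42424$)
$Y = 8$ ($Y = \left(-2\right) \left(-4\right) = 8$)
$P{\left(T,s \right)} = 8$ ($P{\left(T,s \right)} = 2 \left(-4 + 8\right) = 2 \cdot 4 = 8$)
$P{\left(H{\left(4 \right)},x{\left(2 \right)} \right)} X = 8 \cdot \frac{14}{33} = \frac{112}{33}$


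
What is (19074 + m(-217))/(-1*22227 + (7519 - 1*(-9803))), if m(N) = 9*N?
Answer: -5707/1635 ≈ -3.4905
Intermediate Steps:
(19074 + m(-217))/(-1*22227 + (7519 - 1*(-9803))) = (19074 + 9*(-217))/(-1*22227 + (7519 - 1*(-9803))) = (19074 - 1953)/(-22227 + (7519 + 9803)) = 17121/(-22227 + 17322) = 17121/(-4905) = 17121*(-1/4905) = -5707/1635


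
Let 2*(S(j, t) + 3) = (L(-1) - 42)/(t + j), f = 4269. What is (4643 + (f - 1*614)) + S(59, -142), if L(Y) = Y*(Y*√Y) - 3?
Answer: 1377015/166 - I/166 ≈ 8295.3 - 0.0060241*I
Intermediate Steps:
L(Y) = -3 + Y^(5/2) (L(Y) = Y*Y^(3/2) - 3 = Y^(5/2) - 3 = -3 + Y^(5/2))
S(j, t) = -3 + (-45 + I)/(2*(j + t)) (S(j, t) = -3 + (((-3 + (-1)^(5/2)) - 42)/(t + j))/2 = -3 + (((-3 + I) - 42)/(j + t))/2 = -3 + ((-45 + I)/(j + t))/2 = -3 + (-45 + I)/(2*(j + t)))
(4643 + (f - 1*614)) + S(59, -142) = (4643 + (4269 - 1*614)) + (-45 + I - 6*59 - 6*(-142))/(2*(59 - 142)) = (4643 + (4269 - 614)) + (½)*(-45 + I - 354 + 852)/(-83) = (4643 + 3655) + (½)*(-1/83)*(453 + I) = 8298 + (-453/166 - I/166) = 1377015/166 - I/166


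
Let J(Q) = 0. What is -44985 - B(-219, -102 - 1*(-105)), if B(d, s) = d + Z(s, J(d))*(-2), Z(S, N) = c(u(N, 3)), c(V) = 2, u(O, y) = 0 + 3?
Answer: -44762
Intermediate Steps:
u(O, y) = 3
Z(S, N) = 2
B(d, s) = -4 + d (B(d, s) = d + 2*(-2) = d - 4 = -4 + d)
-44985 - B(-219, -102 - 1*(-105)) = -44985 - (-4 - 219) = -44985 - 1*(-223) = -44985 + 223 = -44762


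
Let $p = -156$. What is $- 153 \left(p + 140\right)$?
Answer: $2448$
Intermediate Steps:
$- 153 \left(p + 140\right) = - 153 \left(-156 + 140\right) = \left(-153\right) \left(-16\right) = 2448$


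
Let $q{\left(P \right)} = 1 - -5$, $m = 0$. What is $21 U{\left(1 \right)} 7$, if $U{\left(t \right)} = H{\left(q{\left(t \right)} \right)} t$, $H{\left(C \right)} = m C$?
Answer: $0$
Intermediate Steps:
$q{\left(P \right)} = 6$ ($q{\left(P \right)} = 1 + 5 = 6$)
$H{\left(C \right)} = 0$ ($H{\left(C \right)} = 0 C = 0$)
$U{\left(t \right)} = 0$ ($U{\left(t \right)} = 0 t = 0$)
$21 U{\left(1 \right)} 7 = 21 \cdot 0 \cdot 7 = 0 \cdot 7 = 0$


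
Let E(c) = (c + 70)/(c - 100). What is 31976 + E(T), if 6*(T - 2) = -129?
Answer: 7642163/239 ≈ 31976.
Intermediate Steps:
T = -39/2 (T = 2 + (⅙)*(-129) = 2 - 43/2 = -39/2 ≈ -19.500)
E(c) = (70 + c)/(-100 + c)
31976 + E(T) = 31976 + (70 - 39/2)/(-100 - 39/2) = 31976 + (101/2)/(-239/2) = 31976 - 2/239*101/2 = 31976 - 101/239 = 7642163/239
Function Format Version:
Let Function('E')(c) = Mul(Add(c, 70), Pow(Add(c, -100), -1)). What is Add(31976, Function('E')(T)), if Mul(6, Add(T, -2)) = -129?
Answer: Rational(7642163, 239) ≈ 31976.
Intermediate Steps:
T = Rational(-39, 2) (T = Add(2, Mul(Rational(1, 6), -129)) = Add(2, Rational(-43, 2)) = Rational(-39, 2) ≈ -19.500)
Function('E')(c) = Mul(Pow(Add(-100, c), -1), Add(70, c)) (Function('E')(c) = Mul(Add(70, c), Pow(Add(-100, c), -1)) = Mul(Pow(Add(-100, c), -1), Add(70, c)))
Add(31976, Function('E')(T)) = Add(31976, Mul(Pow(Add(-100, Rational(-39, 2)), -1), Add(70, Rational(-39, 2)))) = Add(31976, Mul(Pow(Rational(-239, 2), -1), Rational(101, 2))) = Add(31976, Mul(Rational(-2, 239), Rational(101, 2))) = Add(31976, Rational(-101, 239)) = Rational(7642163, 239)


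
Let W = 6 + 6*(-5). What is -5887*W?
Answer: 141288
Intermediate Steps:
W = -24 (W = 6 - 30 = -24)
-5887*W = -5887*(-24) = 141288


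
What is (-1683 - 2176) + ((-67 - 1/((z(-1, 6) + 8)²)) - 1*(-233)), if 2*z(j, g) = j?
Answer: -830929/225 ≈ -3693.0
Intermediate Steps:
z(j, g) = j/2
(-1683 - 2176) + ((-67 - 1/((z(-1, 6) + 8)²)) - 1*(-233)) = (-1683 - 2176) + ((-67 - 1/(((½)*(-1) + 8)²)) - 1*(-233)) = -3859 + ((-67 - 1/((-½ + 8)²)) + 233) = -3859 + ((-67 - 1/((15/2)²)) + 233) = -3859 + ((-67 - 1/225/4) + 233) = -3859 + ((-67 - 1*4/225) + 233) = -3859 + ((-67 - 4/225) + 233) = -3859 + (-15079/225 + 233) = -3859 + 37346/225 = -830929/225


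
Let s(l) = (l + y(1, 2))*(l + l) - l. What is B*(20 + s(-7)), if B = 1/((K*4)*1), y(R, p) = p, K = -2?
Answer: -97/8 ≈ -12.125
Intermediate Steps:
B = -⅛ (B = 1/(-2*4*1) = 1/(-8*1) = 1/(-8) = -⅛ ≈ -0.12500)
s(l) = -l + 2*l*(2 + l) (s(l) = (l + 2)*(l + l) - l = (2 + l)*(2*l) - l = 2*l*(2 + l) - l = -l + 2*l*(2 + l))
B*(20 + s(-7)) = -(20 - 7*(3 + 2*(-7)))/8 = -(20 - 7*(3 - 14))/8 = -(20 - 7*(-11))/8 = -(20 + 77)/8 = -⅛*97 = -97/8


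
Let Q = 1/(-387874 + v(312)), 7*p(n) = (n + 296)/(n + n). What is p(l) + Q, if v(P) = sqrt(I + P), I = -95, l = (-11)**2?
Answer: 62735424879247/254855929982346 - sqrt(217)/150446239659 ≈ 0.24616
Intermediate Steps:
l = 121
p(n) = (296 + n)/(14*n) (p(n) = ((n + 296)/(n + n))/7 = ((296 + n)/((2*n)))/7 = ((296 + n)*(1/(2*n)))/7 = ((296 + n)/(2*n))/7 = (296 + n)/(14*n))
v(P) = sqrt(-95 + P)
Q = 1/(-387874 + sqrt(217)) (Q = 1/(-387874 + sqrt(-95 + 312)) = 1/(-387874 + sqrt(217)) ≈ -2.5783e-6)
p(l) + Q = (1/14)*(296 + 121)/121 + (-387874/150446239659 - sqrt(217)/150446239659) = (1/14)*(1/121)*417 + (-387874/150446239659 - sqrt(217)/150446239659) = 417/1694 + (-387874/150446239659 - sqrt(217)/150446239659) = 62735424879247/254855929982346 - sqrt(217)/150446239659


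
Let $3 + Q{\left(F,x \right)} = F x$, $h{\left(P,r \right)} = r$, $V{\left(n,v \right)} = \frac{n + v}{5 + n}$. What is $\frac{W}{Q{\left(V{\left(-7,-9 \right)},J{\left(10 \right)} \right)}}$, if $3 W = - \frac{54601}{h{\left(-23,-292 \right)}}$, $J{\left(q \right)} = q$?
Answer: $\frac{54601}{67452} \approx 0.80948$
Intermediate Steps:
$V{\left(n,v \right)} = \frac{n + v}{5 + n}$
$Q{\left(F,x \right)} = -3 + F x$
$W = \frac{54601}{876}$ ($W = \frac{\left(-54601\right) \frac{1}{-292}}{3} = \frac{\left(-54601\right) \left(- \frac{1}{292}\right)}{3} = \frac{1}{3} \cdot \frac{54601}{292} = \frac{54601}{876} \approx 62.33$)
$\frac{W}{Q{\left(V{\left(-7,-9 \right)},J{\left(10 \right)} \right)}} = \frac{54601}{876 \left(-3 + \frac{-7 - 9}{5 - 7} \cdot 10\right)} = \frac{54601}{876 \left(-3 + \frac{1}{-2} \left(-16\right) 10\right)} = \frac{54601}{876 \left(-3 + \left(- \frac{1}{2}\right) \left(-16\right) 10\right)} = \frac{54601}{876 \left(-3 + 8 \cdot 10\right)} = \frac{54601}{876 \left(-3 + 80\right)} = \frac{54601}{876 \cdot 77} = \frac{54601}{876} \cdot \frac{1}{77} = \frac{54601}{67452}$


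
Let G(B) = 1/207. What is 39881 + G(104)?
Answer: 8255368/207 ≈ 39881.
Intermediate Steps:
G(B) = 1/207
39881 + G(104) = 39881 + 1/207 = 8255368/207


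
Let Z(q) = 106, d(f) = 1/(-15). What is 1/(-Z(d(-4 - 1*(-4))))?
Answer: -1/106 ≈ -0.0094340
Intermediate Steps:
d(f) = -1/15
1/(-Z(d(-4 - 1*(-4)))) = 1/(-1*106) = 1/(-106) = -1/106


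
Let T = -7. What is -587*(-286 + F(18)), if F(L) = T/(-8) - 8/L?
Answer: 12069307/72 ≈ 1.6763e+5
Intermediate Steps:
F(L) = 7/8 - 8/L (F(L) = -7/(-8) - 8/L = -7*(-⅛) - 8/L = 7/8 - 8/L)
-587*(-286 + F(18)) = -587*(-286 + (7/8 - 8/18)) = -587*(-286 + (7/8 - 8*1/18)) = -587*(-286 + (7/8 - 4/9)) = -587*(-286 + 31/72) = -587*(-20561/72) = 12069307/72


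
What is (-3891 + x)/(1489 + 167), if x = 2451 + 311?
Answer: -1129/1656 ≈ -0.68176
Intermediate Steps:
x = 2762
(-3891 + x)/(1489 + 167) = (-3891 + 2762)/(1489 + 167) = -1129/1656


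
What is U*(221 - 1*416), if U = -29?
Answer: 5655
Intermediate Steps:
U*(221 - 1*416) = -29*(221 - 1*416) = -29*(221 - 416) = -29*(-195) = 5655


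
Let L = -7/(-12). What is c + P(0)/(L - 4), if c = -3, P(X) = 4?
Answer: -171/41 ≈ -4.1707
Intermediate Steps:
L = 7/12 (L = -7*(-1/12) = 7/12 ≈ 0.58333)
c + P(0)/(L - 4) = -3 + 4/(7/12 - 4) = -3 + 4/(-41/12) = -3 - 12/41*4 = -3 - 48/41 = -171/41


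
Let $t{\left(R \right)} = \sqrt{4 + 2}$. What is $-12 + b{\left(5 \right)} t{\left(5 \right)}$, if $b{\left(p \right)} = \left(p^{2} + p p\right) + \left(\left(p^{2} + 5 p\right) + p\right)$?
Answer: $-12 + 105 \sqrt{6} \approx 245.2$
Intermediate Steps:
$b{\left(p \right)} = 3 p^{2} + 6 p$ ($b{\left(p \right)} = \left(p^{2} + p^{2}\right) + \left(p^{2} + 6 p\right) = 2 p^{2} + \left(p^{2} + 6 p\right) = 3 p^{2} + 6 p$)
$t{\left(R \right)} = \sqrt{6}$
$-12 + b{\left(5 \right)} t{\left(5 \right)} = -12 + 3 \cdot 5 \left(2 + 5\right) \sqrt{6} = -12 + 3 \cdot 5 \cdot 7 \sqrt{6} = -12 + 105 \sqrt{6}$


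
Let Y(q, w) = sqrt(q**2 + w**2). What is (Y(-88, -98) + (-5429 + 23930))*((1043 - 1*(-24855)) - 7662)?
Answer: 337384236 + 36472*sqrt(4337) ≈ 3.3979e+8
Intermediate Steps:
(Y(-88, -98) + (-5429 + 23930))*((1043 - 1*(-24855)) - 7662) = (sqrt((-88)**2 + (-98)**2) + (-5429 + 23930))*((1043 - 1*(-24855)) - 7662) = (sqrt(7744 + 9604) + 18501)*((1043 + 24855) - 7662) = (sqrt(17348) + 18501)*(25898 - 7662) = (2*sqrt(4337) + 18501)*18236 = (18501 + 2*sqrt(4337))*18236 = 337384236 + 36472*sqrt(4337)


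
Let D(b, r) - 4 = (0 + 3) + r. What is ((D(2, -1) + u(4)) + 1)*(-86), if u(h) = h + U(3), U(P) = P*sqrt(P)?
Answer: -946 - 258*sqrt(3) ≈ -1392.9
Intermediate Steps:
U(P) = P**(3/2)
D(b, r) = 7 + r (D(b, r) = 4 + ((0 + 3) + r) = 4 + (3 + r) = 7 + r)
u(h) = h + 3*sqrt(3) (u(h) = h + 3**(3/2) = h + 3*sqrt(3))
((D(2, -1) + u(4)) + 1)*(-86) = (((7 - 1) + (4 + 3*sqrt(3))) + 1)*(-86) = ((6 + (4 + 3*sqrt(3))) + 1)*(-86) = ((10 + 3*sqrt(3)) + 1)*(-86) = (11 + 3*sqrt(3))*(-86) = -946 - 258*sqrt(3)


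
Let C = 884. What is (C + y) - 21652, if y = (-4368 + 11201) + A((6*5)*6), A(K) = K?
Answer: -13755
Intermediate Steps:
y = 7013 (y = (-4368 + 11201) + (6*5)*6 = 6833 + 30*6 = 6833 + 180 = 7013)
(C + y) - 21652 = (884 + 7013) - 21652 = 7897 - 21652 = -13755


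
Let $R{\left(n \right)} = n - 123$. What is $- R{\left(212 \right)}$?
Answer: $-89$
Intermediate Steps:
$R{\left(n \right)} = -123 + n$
$- R{\left(212 \right)} = - (-123 + 212) = \left(-1\right) 89 = -89$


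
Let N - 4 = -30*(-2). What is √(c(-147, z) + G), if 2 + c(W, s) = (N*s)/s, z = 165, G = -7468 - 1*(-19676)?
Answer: √12270 ≈ 110.77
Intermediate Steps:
N = 64 (N = 4 - 30*(-2) = 4 + 60 = 64)
G = 12208 (G = -7468 + 19676 = 12208)
c(W, s) = 62 (c(W, s) = -2 + (64*s)/s = -2 + 64 = 62)
√(c(-147, z) + G) = √(62 + 12208) = √12270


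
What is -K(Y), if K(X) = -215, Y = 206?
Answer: 215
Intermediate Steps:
-K(Y) = -1*(-215) = 215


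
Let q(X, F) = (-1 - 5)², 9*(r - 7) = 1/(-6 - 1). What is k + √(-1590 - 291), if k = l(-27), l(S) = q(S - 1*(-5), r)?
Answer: 36 + 3*I*√209 ≈ 36.0 + 43.37*I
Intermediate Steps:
r = 440/63 (r = 7 + 1/(9*(-6 - 1)) = 7 + (⅑)/(-7) = 7 + (⅑)*(-⅐) = 7 - 1/63 = 440/63 ≈ 6.9841)
q(X, F) = 36 (q(X, F) = (-6)² = 36)
l(S) = 36
k = 36
k + √(-1590 - 291) = 36 + √(-1590 - 291) = 36 + √(-1881) = 36 + 3*I*√209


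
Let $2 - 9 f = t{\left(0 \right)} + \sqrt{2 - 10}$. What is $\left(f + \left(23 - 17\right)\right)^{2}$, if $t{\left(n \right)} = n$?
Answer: $\frac{3128}{81} - \frac{224 i \sqrt{2}}{81} \approx 38.617 - 3.9109 i$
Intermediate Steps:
$f = \frac{2}{9} - \frac{2 i \sqrt{2}}{9}$ ($f = \frac{2}{9} - \frac{0 + \sqrt{2 - 10}}{9} = \frac{2}{9} - \frac{0 + \sqrt{-8}}{9} = \frac{2}{9} - \frac{0 + 2 i \sqrt{2}}{9} = \frac{2}{9} - \frac{2 i \sqrt{2}}{9} \approx 0.22222 - 0.31427 i$)
$\left(f + \left(23 - 17\right)\right)^{2} = \left(\left(\frac{2}{9} - \frac{2 i \sqrt{2}}{9}\right) + \left(23 - 17\right)\right)^{2} = \left(\left(\frac{2}{9} - \frac{2 i \sqrt{2}}{9}\right) + 6\right)^{2} = \left(\frac{56}{9} - \frac{2 i \sqrt{2}}{9}\right)^{2}$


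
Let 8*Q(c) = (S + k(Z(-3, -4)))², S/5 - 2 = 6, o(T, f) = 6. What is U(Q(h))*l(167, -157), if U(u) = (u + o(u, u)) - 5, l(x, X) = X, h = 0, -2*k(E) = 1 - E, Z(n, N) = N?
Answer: -888149/32 ≈ -27755.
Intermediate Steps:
k(E) = -½ + E/2 (k(E) = -(1 - E)/2 = -½ + E/2)
S = 40 (S = 10 + 5*6 = 10 + 30 = 40)
Q(c) = 5625/32 (Q(c) = (40 + (-½ + (½)*(-4)))²/8 = (40 + (-½ - 2))²/8 = (40 - 5/2)²/8 = (75/2)²/8 = (⅛)*(5625/4) = 5625/32)
U(u) = 1 + u (U(u) = (u + 6) - 5 = (6 + u) - 5 = 1 + u)
U(Q(h))*l(167, -157) = (1 + 5625/32)*(-157) = (5657/32)*(-157) = -888149/32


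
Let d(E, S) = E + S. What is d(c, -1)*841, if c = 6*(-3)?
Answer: -15979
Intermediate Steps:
c = -18
d(c, -1)*841 = (-18 - 1)*841 = -19*841 = -15979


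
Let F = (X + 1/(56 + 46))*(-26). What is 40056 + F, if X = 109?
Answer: 1898309/51 ≈ 37222.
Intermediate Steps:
F = -144547/51 (F = (109 + 1/(56 + 46))*(-26) = (109 + 1/102)*(-26) = (11119/102)*(-26) = -144547/51 ≈ -2834.3)
40056 + F = 40056 - 144547/51 = 1898309/51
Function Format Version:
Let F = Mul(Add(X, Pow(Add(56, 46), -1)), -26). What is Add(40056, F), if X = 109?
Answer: Rational(1898309, 51) ≈ 37222.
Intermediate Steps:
F = Rational(-144547, 51) (F = Mul(Add(109, Pow(Add(56, 46), -1)), -26) = Mul(Add(109, Pow(102, -1)), -26) = Mul(Add(109, Rational(1, 102)), -26) = Mul(Rational(11119, 102), -26) = Rational(-144547, 51) ≈ -2834.3)
Add(40056, F) = Add(40056, Rational(-144547, 51)) = Rational(1898309, 51)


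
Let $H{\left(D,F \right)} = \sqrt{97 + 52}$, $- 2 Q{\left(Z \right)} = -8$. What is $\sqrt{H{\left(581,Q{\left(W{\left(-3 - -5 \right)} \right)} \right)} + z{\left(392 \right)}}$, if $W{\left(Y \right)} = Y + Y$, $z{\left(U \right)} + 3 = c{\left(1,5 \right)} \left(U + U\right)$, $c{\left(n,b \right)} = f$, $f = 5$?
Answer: $\sqrt{3917 + \sqrt{149}} \approx 62.683$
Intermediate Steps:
$c{\left(n,b \right)} = 5$
$z{\left(U \right)} = -3 + 10 U$ ($z{\left(U \right)} = -3 + 5 \left(U + U\right) = -3 + 5 \cdot 2 U = -3 + 10 U$)
$W{\left(Y \right)} = 2 Y$
$Q{\left(Z \right)} = 4$ ($Q{\left(Z \right)} = \left(- \frac{1}{2}\right) \left(-8\right) = 4$)
$H{\left(D,F \right)} = \sqrt{149}$
$\sqrt{H{\left(581,Q{\left(W{\left(-3 - -5 \right)} \right)} \right)} + z{\left(392 \right)}} = \sqrt{\sqrt{149} + \left(-3 + 10 \cdot 392\right)} = \sqrt{\sqrt{149} + \left(-3 + 3920\right)} = \sqrt{\sqrt{149} + 3917} = \sqrt{3917 + \sqrt{149}}$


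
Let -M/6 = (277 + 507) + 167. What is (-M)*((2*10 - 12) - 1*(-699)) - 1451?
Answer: 4032691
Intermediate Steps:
M = -5706 (M = -6*((277 + 507) + 167) = -6*(784 + 167) = -6*951 = -5706)
(-M)*((2*10 - 12) - 1*(-699)) - 1451 = (-1*(-5706))*((2*10 - 12) - 1*(-699)) - 1451 = 5706*((20 - 12) + 699) - 1451 = 5706*(8 + 699) - 1451 = 5706*707 - 1451 = 4034142 - 1451 = 4032691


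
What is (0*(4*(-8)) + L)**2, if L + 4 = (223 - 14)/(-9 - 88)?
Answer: 356409/9409 ≈ 37.880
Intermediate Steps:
L = -597/97 (L = -4 + (223 - 14)/(-9 - 88) = -4 + 209/(-97) = -4 + 209*(-1/97) = -4 - 209/97 = -597/97 ≈ -6.1546)
(0*(4*(-8)) + L)**2 = (0*(4*(-8)) - 597/97)**2 = (0*(-32) - 597/97)**2 = (0 - 597/97)**2 = (-597/97)**2 = 356409/9409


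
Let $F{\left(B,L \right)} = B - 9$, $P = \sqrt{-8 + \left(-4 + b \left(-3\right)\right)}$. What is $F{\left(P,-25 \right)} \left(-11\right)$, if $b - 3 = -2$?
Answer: $99 - 11 i \sqrt{15} \approx 99.0 - 42.603 i$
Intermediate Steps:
$b = 1$ ($b = 3 - 2 = 1$)
$P = i \sqrt{15}$ ($P = \sqrt{-8 + \left(-4 + 1 \left(-3\right)\right)} = \sqrt{-8 - 7} = \sqrt{-15} = i \sqrt{15} \approx 3.873 i$)
$F{\left(B,L \right)} = -9 + B$ ($F{\left(B,L \right)} = B - 9 = -9 + B$)
$F{\left(P,-25 \right)} \left(-11\right) = \left(-9 + i \sqrt{15}\right) \left(-11\right) = 99 - 11 i \sqrt{15}$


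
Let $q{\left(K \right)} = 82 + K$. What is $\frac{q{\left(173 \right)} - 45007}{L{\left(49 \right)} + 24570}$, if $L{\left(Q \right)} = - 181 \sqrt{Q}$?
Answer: $- \frac{44752}{23303} \approx -1.9204$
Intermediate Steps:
$\frac{q{\left(173 \right)} - 45007}{L{\left(49 \right)} + 24570} = \frac{\left(82 + 173\right) - 45007}{- 181 \sqrt{49} + 24570} = \frac{255 - 45007}{\left(-181\right) 7 + 24570} = - \frac{44752}{-1267 + 24570} = - \frac{44752}{23303}$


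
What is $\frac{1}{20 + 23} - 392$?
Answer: $- \frac{16855}{43} \approx -391.98$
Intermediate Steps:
$\frac{1}{20 + 23} - 392 = \frac{1}{43} - 392 = - \frac{16855}{43}$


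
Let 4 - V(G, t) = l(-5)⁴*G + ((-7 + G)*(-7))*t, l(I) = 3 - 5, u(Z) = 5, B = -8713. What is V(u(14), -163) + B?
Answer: -6507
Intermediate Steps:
l(I) = -2
V(G, t) = 4 - 16*G - t*(49 - 7*G) (V(G, t) = 4 - ((-2)⁴*G + ((-7 + G)*(-7))*t) = 4 - (16*G + (49 - 7*G)*t) = 4 - (16*G + t*(49 - 7*G)) = 4 + (-16*G - t*(49 - 7*G)) = 4 - 16*G - t*(49 - 7*G))
V(u(14), -163) + B = (4 - 49*(-163) - 16*5 + 7*5*(-163)) - 8713 = (4 + 7987 - 80 - 5705) - 8713 = 2206 - 8713 = -6507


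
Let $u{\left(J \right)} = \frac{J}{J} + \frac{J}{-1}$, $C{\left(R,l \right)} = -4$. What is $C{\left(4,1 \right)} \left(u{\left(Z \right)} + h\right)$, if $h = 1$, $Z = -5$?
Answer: $-28$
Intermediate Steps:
$u{\left(J \right)} = 1 - J$ ($u{\left(J \right)} = 1 + J \left(-1\right) = 1 - J$)
$C{\left(4,1 \right)} \left(u{\left(Z \right)} + h\right) = - 4 \left(\left(1 - -5\right) + 1\right) = - 4 \left(\left(1 + 5\right) + 1\right) = - 4 \left(6 + 1\right) = \left(-4\right) 7 = -28$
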